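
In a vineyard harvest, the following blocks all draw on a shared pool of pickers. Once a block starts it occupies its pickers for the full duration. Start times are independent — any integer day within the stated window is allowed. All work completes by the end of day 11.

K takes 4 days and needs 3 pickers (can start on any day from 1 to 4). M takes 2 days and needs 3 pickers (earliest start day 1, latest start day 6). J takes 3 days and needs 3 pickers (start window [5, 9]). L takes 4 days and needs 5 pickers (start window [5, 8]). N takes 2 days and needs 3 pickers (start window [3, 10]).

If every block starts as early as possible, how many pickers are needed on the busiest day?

Early-start schedule: K@1, M@1, J@5, L@5, N@3.
Load per day: day 1: 6, day 2: 6, day 3: 6, day 4: 6, day 5: 8, day 6: 8, day 7: 8, day 8: 5, day 9: 0, day 10: 0, day 11: 0.
Peak is 8.

8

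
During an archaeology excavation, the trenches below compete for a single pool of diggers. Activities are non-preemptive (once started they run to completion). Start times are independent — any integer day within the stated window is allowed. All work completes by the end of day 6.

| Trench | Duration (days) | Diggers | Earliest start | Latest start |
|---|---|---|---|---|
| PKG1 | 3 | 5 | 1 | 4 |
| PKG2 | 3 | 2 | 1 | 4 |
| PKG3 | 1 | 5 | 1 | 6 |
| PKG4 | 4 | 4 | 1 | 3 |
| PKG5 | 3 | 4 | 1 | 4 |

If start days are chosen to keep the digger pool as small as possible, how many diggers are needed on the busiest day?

Early-start (PKG1@1, PKG2@1, PKG3@1, PKG4@1, PKG5@1) gives peak 20: d1:20  d2:15  d3:15  d4:4  d5:0  d6:0.
Shift PKG2→4, PKG4→2, PKG5→4.
Schedule PKG1@1, PKG2@4, PKG3@1, PKG4@2, PKG5@4: d1:10  d2:9  d3:9  d4:10  d5:10  d6:6 — peak 10.

10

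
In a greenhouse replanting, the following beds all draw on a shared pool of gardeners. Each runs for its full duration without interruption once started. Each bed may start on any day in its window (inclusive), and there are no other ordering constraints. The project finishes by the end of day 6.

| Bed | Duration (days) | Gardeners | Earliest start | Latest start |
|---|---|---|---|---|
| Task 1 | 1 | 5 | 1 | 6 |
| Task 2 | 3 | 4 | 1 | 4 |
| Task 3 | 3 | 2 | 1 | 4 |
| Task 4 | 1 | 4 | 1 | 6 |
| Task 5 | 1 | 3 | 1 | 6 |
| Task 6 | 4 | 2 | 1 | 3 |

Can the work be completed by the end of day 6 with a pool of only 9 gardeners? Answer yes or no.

yes

Schedule Task 1@1, Task 2@4, Task 3@1, Task 4@2, Task 5@3, Task 6@3: d1:7  d2:6  d3:7  d4:6  d5:6  d6:6 — peak 7 ≤ 9.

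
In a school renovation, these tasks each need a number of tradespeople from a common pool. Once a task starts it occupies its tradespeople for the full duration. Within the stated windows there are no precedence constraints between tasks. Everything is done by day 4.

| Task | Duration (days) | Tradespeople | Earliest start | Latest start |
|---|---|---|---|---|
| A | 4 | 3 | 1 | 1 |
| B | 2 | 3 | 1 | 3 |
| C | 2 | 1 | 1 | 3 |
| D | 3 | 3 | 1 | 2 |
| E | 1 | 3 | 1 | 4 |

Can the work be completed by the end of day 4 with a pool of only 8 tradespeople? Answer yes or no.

no

The minimum achievable peak is 9; 8 < 9, so no feasible schedule stays within the cap.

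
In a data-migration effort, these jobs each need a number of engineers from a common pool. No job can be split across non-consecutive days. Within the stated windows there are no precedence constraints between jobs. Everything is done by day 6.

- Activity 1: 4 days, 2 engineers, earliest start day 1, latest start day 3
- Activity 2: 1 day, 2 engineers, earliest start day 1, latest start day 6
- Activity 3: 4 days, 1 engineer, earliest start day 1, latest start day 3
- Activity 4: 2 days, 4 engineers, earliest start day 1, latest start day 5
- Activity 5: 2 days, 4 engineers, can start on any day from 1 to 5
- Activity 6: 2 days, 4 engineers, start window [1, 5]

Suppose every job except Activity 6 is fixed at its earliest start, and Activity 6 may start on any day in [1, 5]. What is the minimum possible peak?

Activity 6@1: d1:17  d2:15  d3:3  d4:3  d5:0  d6:0 → peak 17
Activity 6@2: d1:13  d2:15  d3:7  d4:3  d5:0  d6:0 → peak 15
Activity 6@3: d1:13  d2:11  d3:7  d4:7  d5:0  d6:0 → peak 13
Activity 6@4: d1:13  d2:11  d3:3  d4:7  d5:4  d6:0 → peak 13
Activity 6@5: d1:13  d2:11  d3:3  d4:3  d5:4  d6:4 → peak 13
Best is Activity 6@3, peak 13.

13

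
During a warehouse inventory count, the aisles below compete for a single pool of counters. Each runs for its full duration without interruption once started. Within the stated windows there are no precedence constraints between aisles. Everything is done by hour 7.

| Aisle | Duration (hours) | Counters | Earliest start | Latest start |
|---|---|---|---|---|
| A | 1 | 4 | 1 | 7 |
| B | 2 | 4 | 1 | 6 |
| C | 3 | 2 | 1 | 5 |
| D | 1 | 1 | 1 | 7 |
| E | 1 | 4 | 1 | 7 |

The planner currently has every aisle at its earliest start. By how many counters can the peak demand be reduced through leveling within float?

11

Early-start peak: h1:15  h2:6  h3:2  h4:0  h5:0  h6:0  h7:0 ⇒ 15.
Leveled (A@1, B@2, C@4, D@4, E@7): h1:4  h2:4  h3:4  h4:3  h5:2  h6:2  h7:4 ⇒ 4.
Reduction 15 − 4 = 11.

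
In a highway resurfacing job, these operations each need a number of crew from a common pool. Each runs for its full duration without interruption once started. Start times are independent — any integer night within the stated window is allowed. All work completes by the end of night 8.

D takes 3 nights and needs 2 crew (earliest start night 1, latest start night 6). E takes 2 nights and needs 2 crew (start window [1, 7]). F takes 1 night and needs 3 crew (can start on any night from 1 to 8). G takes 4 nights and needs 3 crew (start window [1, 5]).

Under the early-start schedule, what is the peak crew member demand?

10

Early-start schedule: D@1, E@1, F@1, G@1.
Load per night: night 1: 10, night 2: 7, night 3: 5, night 4: 3, night 5: 0, night 6: 0, night 7: 0, night 8: 0.
Peak is 10.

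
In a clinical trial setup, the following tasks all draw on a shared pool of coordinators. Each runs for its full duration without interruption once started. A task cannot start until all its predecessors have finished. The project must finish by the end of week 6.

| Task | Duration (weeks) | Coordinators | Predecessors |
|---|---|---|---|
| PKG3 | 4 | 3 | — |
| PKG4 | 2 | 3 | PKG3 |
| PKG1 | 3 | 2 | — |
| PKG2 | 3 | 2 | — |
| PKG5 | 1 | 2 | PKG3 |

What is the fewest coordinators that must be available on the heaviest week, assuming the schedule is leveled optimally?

Schedule PKG3@1, PKG4@5, PKG1@1, PKG2@1, PKG5@5: w1:7  w2:7  w3:7  w4:3  w5:5  w6:3 — peak 7.

7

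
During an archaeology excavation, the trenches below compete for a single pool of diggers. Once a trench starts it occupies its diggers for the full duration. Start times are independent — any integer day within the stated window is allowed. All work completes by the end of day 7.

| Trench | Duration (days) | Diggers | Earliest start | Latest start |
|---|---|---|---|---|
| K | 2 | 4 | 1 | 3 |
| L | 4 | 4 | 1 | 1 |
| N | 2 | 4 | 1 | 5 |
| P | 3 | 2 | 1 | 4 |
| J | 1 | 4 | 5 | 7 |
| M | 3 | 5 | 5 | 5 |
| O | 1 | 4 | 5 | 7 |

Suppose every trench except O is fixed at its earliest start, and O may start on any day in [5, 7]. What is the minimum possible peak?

14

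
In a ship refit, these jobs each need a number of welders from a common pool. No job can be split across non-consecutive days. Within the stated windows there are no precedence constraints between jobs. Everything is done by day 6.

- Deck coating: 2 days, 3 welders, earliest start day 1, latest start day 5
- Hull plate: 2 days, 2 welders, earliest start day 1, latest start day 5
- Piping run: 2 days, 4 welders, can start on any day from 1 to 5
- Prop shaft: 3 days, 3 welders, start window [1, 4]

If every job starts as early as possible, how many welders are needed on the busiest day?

Early-start schedule: Deck coating@1, Hull plate@1, Piping run@1, Prop shaft@1.
Load per day: day 1: 12, day 2: 12, day 3: 3, day 4: 0, day 5: 0, day 6: 0.
Peak is 12.

12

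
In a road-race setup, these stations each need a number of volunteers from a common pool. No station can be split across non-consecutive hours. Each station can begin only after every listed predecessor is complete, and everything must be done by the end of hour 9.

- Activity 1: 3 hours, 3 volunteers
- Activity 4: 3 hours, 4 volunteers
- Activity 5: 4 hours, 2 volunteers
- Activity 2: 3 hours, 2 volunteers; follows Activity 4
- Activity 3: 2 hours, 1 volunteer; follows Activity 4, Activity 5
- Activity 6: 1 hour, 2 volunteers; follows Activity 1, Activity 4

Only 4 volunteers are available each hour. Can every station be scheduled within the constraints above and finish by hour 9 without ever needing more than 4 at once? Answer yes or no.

no

Total volunteer-hours = 39; over 9 hours the average is 39/9 > 4, so some hour must exceed 4.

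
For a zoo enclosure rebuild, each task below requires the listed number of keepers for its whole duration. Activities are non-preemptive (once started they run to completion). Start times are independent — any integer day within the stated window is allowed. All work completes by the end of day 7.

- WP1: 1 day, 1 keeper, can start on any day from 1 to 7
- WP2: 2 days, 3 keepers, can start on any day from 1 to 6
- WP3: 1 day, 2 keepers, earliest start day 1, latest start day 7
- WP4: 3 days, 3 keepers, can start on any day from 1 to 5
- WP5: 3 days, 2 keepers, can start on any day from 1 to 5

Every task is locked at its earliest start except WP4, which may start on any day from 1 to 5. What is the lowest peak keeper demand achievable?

8

WP4@1: d1:11  d2:8  d3:5  d4:0  d5:0  d6:0  d7:0 → peak 11
WP4@2: d1:8  d2:8  d3:5  d4:3  d5:0  d6:0  d7:0 → peak 8
WP4@3: d1:8  d2:5  d3:5  d4:3  d5:3  d6:0  d7:0 → peak 8
WP4@4: d1:8  d2:5  d3:2  d4:3  d5:3  d6:3  d7:0 → peak 8
WP4@5: d1:8  d2:5  d3:2  d4:0  d5:3  d6:3  d7:3 → peak 8
Best is WP4@2, peak 8.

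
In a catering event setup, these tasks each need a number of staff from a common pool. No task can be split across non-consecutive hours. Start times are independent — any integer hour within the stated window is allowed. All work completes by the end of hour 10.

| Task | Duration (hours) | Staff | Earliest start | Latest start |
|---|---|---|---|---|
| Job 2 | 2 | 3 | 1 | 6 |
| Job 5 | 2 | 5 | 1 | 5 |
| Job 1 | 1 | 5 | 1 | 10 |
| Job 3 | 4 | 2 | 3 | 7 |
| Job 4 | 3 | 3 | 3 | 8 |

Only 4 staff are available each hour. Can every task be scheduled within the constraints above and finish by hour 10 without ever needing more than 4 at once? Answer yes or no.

no

The minimum achievable peak is 5; 4 < 5, so no feasible schedule stays within the cap.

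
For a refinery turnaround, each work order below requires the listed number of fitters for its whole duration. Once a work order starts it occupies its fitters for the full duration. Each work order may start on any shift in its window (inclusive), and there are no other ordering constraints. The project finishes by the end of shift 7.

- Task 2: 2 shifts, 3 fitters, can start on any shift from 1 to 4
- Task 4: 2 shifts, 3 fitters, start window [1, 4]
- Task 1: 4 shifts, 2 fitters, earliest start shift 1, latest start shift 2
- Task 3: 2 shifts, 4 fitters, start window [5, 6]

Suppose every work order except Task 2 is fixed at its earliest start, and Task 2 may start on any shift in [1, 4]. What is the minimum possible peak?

5

Task 2@1: s1:8  s2:8  s3:2  s4:2  s5:4  s6:4  s7:0 → peak 8
Task 2@2: s1:5  s2:8  s3:5  s4:2  s5:4  s6:4  s7:0 → peak 8
Task 2@3: s1:5  s2:5  s3:5  s4:5  s5:4  s6:4  s7:0 → peak 5
Task 2@4: s1:5  s2:5  s3:2  s4:5  s5:7  s6:4  s7:0 → peak 7
Best is Task 2@3, peak 5.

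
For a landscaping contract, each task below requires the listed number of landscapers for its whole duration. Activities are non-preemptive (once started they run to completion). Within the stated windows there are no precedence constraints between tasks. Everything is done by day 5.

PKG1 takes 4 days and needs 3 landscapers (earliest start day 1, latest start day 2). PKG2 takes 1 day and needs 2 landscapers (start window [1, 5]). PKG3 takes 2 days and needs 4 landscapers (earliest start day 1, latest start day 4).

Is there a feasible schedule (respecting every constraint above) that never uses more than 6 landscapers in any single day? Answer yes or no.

The minimum achievable peak is 7; 6 < 7, so no feasible schedule stays within the cap.

no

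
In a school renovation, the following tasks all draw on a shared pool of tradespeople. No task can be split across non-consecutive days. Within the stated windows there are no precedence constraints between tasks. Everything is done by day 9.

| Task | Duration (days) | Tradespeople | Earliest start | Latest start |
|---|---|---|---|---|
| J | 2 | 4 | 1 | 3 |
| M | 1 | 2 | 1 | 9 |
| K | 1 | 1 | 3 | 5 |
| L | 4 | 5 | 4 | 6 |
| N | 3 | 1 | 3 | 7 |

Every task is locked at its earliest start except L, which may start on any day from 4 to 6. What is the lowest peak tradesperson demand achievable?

6

L@4: d1:6  d2:4  d3:2  d4:6  d5:6  d6:5  d7:5  d8:0  d9:0 → peak 6
L@5: d1:6  d2:4  d3:2  d4:1  d5:6  d6:5  d7:5  d8:5  d9:0 → peak 6
L@6: d1:6  d2:4  d3:2  d4:1  d5:1  d6:5  d7:5  d8:5  d9:5 → peak 6
Best is L@4, peak 6.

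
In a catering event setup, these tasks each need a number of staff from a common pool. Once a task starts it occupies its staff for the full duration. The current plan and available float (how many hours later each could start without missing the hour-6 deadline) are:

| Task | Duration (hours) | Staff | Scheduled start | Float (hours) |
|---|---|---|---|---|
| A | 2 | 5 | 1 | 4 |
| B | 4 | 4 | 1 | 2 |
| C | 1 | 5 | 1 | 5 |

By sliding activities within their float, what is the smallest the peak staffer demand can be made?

9

Early-start (A@1, B@1, C@1) gives peak 14: h1:14  h2:9  h3:4  h4:4  h5:0  h6:0.
Shift C→3.
Schedule A@1, B@1, C@3: h1:9  h2:9  h3:9  h4:4  h5:0  h6:0 — peak 9.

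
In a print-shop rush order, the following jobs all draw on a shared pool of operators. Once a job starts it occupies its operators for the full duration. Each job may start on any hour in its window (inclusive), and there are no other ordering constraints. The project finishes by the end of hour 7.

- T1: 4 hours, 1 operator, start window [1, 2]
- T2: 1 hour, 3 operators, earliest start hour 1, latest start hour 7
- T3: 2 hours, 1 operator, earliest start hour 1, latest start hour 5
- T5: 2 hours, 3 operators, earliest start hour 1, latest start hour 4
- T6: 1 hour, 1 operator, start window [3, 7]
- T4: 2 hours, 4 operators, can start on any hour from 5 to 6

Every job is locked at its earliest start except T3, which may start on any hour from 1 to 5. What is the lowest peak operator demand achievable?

T3@1: h1:8  h2:5  h3:2  h4:1  h5:4  h6:4  h7:0 → peak 8
T3@2: h1:7  h2:5  h3:3  h4:1  h5:4  h6:4  h7:0 → peak 7
T3@3: h1:7  h2:4  h3:3  h4:2  h5:4  h6:4  h7:0 → peak 7
T3@4: h1:7  h2:4  h3:2  h4:2  h5:5  h6:4  h7:0 → peak 7
T3@5: h1:7  h2:4  h3:2  h4:1  h5:5  h6:5  h7:0 → peak 7
Best is T3@2, peak 7.

7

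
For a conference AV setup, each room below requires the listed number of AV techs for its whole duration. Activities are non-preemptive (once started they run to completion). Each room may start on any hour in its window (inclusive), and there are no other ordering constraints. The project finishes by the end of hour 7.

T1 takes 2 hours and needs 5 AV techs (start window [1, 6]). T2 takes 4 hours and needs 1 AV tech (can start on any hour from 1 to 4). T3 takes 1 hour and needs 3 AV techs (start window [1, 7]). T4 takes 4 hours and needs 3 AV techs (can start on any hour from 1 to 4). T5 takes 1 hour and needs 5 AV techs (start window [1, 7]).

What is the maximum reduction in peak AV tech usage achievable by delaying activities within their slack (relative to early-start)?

11

Early-start peak: h1:17  h2:9  h3:4  h4:4  h5:0  h6:0  h7:0 ⇒ 17.
Leveled (T1@1, T2@1, T3@5, T4@3, T5@7): h1:6  h2:6  h3:4  h4:4  h5:6  h6:3  h7:5 ⇒ 6.
Reduction 17 − 6 = 11.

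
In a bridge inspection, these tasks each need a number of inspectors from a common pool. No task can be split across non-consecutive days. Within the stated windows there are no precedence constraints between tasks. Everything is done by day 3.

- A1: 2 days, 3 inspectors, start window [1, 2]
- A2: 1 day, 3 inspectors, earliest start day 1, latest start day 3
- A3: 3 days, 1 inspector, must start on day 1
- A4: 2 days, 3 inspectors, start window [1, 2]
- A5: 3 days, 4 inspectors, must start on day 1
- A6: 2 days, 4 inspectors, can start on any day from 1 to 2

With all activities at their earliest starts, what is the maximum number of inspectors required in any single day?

18

Early-start schedule: A1@1, A2@1, A3@1, A4@1, A5@1, A6@1.
Load per day: day 1: 18, day 2: 15, day 3: 5.
Peak is 18.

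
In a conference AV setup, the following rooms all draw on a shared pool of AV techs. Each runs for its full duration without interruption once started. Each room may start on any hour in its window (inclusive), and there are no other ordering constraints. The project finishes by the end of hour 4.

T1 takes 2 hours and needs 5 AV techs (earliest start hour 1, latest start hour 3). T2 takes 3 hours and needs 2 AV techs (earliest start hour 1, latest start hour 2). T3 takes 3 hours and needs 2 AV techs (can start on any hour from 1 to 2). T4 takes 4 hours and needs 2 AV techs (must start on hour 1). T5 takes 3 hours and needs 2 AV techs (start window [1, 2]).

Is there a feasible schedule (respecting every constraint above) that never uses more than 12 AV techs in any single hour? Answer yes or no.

The minimum achievable peak is 13; 12 < 13, so no feasible schedule stays within the cap.

no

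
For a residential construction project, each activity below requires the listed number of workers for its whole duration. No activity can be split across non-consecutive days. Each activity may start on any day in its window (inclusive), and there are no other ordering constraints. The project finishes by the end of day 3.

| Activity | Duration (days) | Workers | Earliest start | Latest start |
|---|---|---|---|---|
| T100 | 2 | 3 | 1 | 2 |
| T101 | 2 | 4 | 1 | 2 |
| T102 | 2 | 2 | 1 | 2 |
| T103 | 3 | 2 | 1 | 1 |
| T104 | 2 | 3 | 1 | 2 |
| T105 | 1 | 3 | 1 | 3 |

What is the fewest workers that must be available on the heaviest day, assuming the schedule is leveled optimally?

14

Early-start (T100@1, T101@1, T102@1, T103@1, T104@1, T105@1) gives peak 17: d1:17  d2:14  d3:2.
Shift T105→3.
Schedule T100@1, T101@1, T102@1, T103@1, T104@1, T105@3: d1:14  d2:14  d3:5 — peak 14.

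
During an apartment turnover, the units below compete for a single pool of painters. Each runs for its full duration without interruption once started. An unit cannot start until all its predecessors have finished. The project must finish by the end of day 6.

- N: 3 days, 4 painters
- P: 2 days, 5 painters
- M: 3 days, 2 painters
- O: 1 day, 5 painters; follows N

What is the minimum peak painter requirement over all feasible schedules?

6

Early-start (N@1, P@1, M@1, O@4) gives peak 11: d1:11  d2:11  d3:6  d4:5  d5:0  d6:0.
Shift P→4, O→6.
Schedule N@1, P@4, M@1, O@6: d1:6  d2:6  d3:6  d4:5  d5:5  d6:5 — peak 6.
Total painter-days = 33 over 6 days ⇒ peak ≥ ⌈33/6⌉ = 6, so 6 is optimal.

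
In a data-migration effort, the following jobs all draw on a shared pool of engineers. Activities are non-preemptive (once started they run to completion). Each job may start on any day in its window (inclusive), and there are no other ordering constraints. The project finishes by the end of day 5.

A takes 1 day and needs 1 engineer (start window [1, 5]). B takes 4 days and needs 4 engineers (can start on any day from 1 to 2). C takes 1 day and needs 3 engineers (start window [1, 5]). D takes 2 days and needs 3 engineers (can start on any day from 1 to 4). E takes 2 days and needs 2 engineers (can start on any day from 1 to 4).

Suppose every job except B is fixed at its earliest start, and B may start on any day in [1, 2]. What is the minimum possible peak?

B@1: d1:13  d2:9  d3:4  d4:4  d5:0 → peak 13
B@2: d1:9  d2:9  d3:4  d4:4  d5:4 → peak 9
Best is B@2, peak 9.

9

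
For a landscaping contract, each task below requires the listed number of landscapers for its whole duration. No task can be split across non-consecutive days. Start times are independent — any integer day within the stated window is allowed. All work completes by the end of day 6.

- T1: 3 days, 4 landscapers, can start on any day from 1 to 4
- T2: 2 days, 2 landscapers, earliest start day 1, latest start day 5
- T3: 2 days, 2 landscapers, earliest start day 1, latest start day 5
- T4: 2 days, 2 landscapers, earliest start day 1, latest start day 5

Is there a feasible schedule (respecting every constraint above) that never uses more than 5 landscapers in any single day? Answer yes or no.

no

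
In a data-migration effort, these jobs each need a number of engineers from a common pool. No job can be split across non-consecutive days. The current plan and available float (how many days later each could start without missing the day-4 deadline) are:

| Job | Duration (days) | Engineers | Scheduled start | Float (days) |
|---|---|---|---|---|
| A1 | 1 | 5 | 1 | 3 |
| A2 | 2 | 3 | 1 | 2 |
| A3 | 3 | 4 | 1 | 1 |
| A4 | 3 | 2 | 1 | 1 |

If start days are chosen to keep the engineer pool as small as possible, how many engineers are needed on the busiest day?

9

Early-start (A1@1, A2@1, A3@1, A4@1) gives peak 14: d1:14  d2:9  d3:6  d4:0.
Shift A3→2, A4→2.
Schedule A1@1, A2@1, A3@2, A4@2: d1:8  d2:9  d3:6  d4:6 — peak 9.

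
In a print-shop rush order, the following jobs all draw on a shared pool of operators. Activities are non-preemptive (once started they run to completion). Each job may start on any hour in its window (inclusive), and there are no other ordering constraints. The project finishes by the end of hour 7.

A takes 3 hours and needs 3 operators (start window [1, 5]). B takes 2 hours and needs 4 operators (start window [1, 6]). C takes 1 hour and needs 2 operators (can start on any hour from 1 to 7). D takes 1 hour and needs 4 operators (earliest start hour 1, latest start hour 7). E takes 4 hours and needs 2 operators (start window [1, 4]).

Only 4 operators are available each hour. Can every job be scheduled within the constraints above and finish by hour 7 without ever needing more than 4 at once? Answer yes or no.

no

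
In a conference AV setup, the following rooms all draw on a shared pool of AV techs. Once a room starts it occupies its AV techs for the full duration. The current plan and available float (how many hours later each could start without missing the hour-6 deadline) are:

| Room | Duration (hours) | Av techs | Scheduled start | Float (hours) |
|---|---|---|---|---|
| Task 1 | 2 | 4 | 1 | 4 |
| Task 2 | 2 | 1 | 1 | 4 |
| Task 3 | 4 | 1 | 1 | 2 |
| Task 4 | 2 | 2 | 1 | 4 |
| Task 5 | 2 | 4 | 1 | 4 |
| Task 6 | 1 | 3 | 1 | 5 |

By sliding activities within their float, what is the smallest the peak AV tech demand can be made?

Early-start (Task 1@1, Task 2@1, Task 3@1, Task 4@1, Task 5@1, Task 6@1) gives peak 15: h1:15  h2:12  h3:1  h4:1  h5:0  h6:0.
Shift Task 4→3, Task 5→5, Task 6→3.
Schedule Task 1@1, Task 2@1, Task 3@1, Task 4@3, Task 5@5, Task 6@3: h1:6  h2:6  h3:6  h4:3  h5:4  h6:4 — peak 6.

6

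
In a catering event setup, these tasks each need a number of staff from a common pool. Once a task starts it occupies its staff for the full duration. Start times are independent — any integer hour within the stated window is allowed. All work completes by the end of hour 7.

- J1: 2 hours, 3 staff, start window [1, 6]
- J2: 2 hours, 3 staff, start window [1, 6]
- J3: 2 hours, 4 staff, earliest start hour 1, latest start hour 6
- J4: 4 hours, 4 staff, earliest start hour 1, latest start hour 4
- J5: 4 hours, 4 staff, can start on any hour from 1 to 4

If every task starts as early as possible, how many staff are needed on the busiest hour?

18

Early-start schedule: J1@1, J2@1, J3@1, J4@1, J5@1.
Load per hour: hour 1: 18, hour 2: 18, hour 3: 8, hour 4: 8, hour 5: 0, hour 6: 0, hour 7: 0.
Peak is 18.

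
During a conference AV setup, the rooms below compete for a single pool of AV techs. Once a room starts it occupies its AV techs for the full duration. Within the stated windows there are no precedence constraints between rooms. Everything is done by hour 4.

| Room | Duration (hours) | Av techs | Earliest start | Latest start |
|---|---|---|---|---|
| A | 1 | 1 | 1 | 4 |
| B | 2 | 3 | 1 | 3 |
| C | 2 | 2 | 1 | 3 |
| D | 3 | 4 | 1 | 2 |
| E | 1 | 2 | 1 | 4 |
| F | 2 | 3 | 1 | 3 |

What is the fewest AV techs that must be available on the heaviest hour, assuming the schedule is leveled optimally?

Early-start (A@1, B@1, C@1, D@1, E@1, F@1) gives peak 15: h1:15  h2:12  h3:4  h4:0.
Shift D→2, F→3.
Schedule A@1, B@1, C@1, D@2, E@1, F@3: h1:8  h2:9  h3:7  h4:7 — peak 9.

9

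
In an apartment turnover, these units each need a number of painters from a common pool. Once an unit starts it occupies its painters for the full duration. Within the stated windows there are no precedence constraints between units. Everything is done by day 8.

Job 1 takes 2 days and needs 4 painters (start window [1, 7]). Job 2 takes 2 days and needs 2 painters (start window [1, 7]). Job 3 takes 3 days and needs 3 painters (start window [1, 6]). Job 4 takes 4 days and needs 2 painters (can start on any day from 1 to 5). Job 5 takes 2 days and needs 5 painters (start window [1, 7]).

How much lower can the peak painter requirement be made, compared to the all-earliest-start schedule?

10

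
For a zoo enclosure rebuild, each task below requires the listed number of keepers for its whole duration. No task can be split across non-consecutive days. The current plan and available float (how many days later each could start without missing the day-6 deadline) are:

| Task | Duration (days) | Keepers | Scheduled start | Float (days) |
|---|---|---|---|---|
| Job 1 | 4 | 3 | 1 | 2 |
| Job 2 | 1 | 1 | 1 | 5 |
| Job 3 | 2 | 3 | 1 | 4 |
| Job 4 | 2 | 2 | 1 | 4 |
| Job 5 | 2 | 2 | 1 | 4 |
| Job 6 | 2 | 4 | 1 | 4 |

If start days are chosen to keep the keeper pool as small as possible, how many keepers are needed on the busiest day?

6

Early-start (Job 1@1, Job 2@1, Job 3@1, Job 4@1, Job 5@1, Job 6@1) gives peak 15: d1:15  d2:14  d3:3  d4:3  d5:0  d6:0.
Shift Job 3→3, Job 5→5, Job 6→5.
Schedule Job 1@1, Job 2@1, Job 3@3, Job 4@1, Job 5@5, Job 6@5: d1:6  d2:5  d3:6  d4:6  d5:6  d6:6 — peak 6.
Total keeper-days = 35 over 6 days ⇒ peak ≥ ⌈35/6⌉ = 6, so 6 is optimal.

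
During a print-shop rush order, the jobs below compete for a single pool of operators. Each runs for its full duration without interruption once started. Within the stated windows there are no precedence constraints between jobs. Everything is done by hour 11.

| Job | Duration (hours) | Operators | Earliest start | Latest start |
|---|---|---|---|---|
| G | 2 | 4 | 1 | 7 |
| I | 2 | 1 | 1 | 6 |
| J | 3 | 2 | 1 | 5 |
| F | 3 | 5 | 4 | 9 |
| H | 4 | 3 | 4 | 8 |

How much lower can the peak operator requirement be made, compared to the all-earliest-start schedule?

Early-start peak: h1:7  h2:7  h3:2  h4:8  h5:8  h6:8  h7:3  h8:0  h9:0  h10:0  h11:0 ⇒ 8.
Leveled (G@1, I@1, J@3, F@8, H@4): h1:5  h2:5  h3:2  h4:5  h5:5  h6:3  h7:3  h8:5  h9:5  h10:5  h11:0 ⇒ 5.
Reduction 8 − 5 = 3.

3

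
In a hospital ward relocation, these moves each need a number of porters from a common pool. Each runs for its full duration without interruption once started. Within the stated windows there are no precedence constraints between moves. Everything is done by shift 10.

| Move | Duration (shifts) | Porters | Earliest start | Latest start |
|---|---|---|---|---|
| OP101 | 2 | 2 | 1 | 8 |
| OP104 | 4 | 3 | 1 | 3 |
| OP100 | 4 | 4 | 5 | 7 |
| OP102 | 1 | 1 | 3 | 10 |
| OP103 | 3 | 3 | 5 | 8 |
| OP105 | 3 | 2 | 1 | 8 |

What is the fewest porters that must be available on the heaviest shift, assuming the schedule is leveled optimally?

Schedule OP101@1, OP104@1, OP100@5, OP102@3, OP103@5, OP105@1: s1:7  s2:7  s3:6  s4:3  s5:7  s6:7  s7:7  s8:4  s9:0  s10:0 — peak 7.

7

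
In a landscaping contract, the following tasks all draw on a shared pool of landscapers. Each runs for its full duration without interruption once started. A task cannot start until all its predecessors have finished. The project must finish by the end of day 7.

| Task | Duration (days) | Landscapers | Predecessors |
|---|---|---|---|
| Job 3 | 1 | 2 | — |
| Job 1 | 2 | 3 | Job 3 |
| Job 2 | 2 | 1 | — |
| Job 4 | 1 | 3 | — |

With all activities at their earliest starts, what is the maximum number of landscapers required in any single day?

6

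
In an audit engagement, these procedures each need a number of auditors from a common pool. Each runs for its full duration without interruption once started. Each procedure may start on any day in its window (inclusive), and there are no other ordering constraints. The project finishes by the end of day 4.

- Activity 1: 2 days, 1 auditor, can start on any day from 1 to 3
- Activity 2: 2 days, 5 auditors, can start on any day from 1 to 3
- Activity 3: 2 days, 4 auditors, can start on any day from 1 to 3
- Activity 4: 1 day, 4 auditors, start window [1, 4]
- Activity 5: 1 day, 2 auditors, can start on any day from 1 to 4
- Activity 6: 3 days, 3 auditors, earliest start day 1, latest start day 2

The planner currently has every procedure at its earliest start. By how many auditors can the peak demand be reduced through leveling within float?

Early-start peak: d1:19  d2:13  d3:3  d4:0 ⇒ 19.
Leveled (Activity 1@1, Activity 2@1, Activity 3@3, Activity 4@4, Activity 5@3, Activity 6@1): d1:9  d2:9  d3:9  d4:8 ⇒ 9.
Reduction 19 − 9 = 10.

10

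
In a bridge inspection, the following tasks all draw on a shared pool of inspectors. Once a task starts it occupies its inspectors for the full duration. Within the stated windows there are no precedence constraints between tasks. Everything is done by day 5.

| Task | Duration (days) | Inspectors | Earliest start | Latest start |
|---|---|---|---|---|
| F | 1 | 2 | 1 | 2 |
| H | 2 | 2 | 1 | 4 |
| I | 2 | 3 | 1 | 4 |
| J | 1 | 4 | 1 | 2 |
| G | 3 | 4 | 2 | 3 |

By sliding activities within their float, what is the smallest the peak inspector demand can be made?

7

Early-start (F@1, H@1, I@1, J@1, G@2) gives peak 11: d1:11  d2:9  d3:4  d4:4  d5:0.
Shift I→3, J→2, G→3.
Schedule F@1, H@1, I@3, J@2, G@3: d1:4  d2:6  d3:7  d4:7  d5:4 — peak 7.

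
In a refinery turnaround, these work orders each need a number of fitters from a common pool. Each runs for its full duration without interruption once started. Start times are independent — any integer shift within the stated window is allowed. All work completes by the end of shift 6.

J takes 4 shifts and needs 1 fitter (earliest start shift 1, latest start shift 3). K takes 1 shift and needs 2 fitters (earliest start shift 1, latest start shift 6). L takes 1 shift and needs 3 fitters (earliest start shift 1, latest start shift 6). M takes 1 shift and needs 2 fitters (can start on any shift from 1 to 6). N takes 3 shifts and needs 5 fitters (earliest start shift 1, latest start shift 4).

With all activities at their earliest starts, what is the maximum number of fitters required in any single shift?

13

Early-start schedule: J@1, K@1, L@1, M@1, N@1.
Load per shift: shift 1: 13, shift 2: 6, shift 3: 6, shift 4: 1, shift 5: 0, shift 6: 0.
Peak is 13.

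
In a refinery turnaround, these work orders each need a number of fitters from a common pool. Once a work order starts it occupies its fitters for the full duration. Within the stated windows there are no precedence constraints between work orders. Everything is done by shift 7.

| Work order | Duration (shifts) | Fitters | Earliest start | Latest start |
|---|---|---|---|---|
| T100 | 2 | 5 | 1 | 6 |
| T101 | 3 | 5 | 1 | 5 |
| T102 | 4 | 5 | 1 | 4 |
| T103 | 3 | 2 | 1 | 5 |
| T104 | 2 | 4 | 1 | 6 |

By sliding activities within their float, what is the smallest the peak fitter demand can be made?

10

Early-start (T100@1, T101@1, T102@1, T103@1, T104@1) gives peak 21: s1:21  s2:21  s3:12  s4:5  s5:0  s6:0  s7:0.
Shift T102→4, T103→3, T104→6.
Schedule T100@1, T101@1, T102@4, T103@3, T104@6: s1:10  s2:10  s3:7  s4:7  s5:7  s6:9  s7:9 — peak 10.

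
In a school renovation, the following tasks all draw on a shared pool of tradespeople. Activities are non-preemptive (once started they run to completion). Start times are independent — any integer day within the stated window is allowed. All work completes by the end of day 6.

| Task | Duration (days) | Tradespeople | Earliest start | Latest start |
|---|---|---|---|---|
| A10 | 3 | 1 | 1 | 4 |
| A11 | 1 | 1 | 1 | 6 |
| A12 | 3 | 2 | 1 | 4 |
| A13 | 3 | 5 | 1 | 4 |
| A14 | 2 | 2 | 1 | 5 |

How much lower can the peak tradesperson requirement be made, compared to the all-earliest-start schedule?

6

Early-start peak: d1:11  d2:10  d3:8  d4:0  d5:0  d6:0 ⇒ 11.
Leveled (A10@1, A11@1, A12@1, A13@4, A14@2): d1:4  d2:5  d3:5  d4:5  d5:5  d6:5 ⇒ 5.
Reduction 11 − 5 = 6.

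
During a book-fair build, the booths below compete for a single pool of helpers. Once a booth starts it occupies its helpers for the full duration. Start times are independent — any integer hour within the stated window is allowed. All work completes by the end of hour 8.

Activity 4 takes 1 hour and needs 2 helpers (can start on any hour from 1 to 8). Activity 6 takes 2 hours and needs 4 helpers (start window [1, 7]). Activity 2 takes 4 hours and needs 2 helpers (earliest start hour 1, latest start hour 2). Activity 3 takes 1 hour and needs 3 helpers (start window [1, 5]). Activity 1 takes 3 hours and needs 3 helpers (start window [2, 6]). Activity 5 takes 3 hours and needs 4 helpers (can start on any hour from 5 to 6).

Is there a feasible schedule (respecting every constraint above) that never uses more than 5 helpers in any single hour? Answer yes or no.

Total helper-hours = 42; over 8 hours the average is 42/8 > 5, so some hour must exceed 5.

no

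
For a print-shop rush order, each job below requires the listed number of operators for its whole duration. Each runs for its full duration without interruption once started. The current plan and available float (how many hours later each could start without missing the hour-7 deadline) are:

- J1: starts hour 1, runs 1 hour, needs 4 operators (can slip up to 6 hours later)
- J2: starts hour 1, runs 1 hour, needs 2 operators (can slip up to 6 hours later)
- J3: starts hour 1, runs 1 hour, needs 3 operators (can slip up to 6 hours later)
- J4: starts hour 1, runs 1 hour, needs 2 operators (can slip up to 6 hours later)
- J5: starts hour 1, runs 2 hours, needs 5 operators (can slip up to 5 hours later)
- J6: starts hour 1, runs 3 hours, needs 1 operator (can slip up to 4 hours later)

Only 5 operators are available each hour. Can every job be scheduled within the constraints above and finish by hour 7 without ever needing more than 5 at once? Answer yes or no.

yes

Schedule J1@1, J2@2, J3@2, J4@3, J5@6, J6@3: h1:4  h2:5  h3:3  h4:1  h5:1  h6:5  h7:5 — peak 5 ≤ 5.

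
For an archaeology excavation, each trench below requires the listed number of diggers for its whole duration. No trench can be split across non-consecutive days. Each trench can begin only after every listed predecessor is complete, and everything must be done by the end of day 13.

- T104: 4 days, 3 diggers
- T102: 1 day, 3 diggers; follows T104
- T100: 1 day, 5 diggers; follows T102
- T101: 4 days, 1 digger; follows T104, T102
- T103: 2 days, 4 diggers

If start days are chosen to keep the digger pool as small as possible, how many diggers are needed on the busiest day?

5

Early-start (T104@1, T102@5, T100@6, T101@6, T103@1) gives peak 7: d1:7  d2:7  d3:3  d4:3  d5:3  d6:6  d7:1  d8:1  d9:1  d10:0  d11:0  d12:0  d13:0.
Shift T101→7, T103→7.
Schedule T104@1, T102@5, T100@6, T101@7, T103@7: d1:3  d2:3  d3:3  d4:3  d5:3  d6:5  d7:5  d8:5  d9:1  d10:1  d11:0  d12:0  d13:0 — peak 5.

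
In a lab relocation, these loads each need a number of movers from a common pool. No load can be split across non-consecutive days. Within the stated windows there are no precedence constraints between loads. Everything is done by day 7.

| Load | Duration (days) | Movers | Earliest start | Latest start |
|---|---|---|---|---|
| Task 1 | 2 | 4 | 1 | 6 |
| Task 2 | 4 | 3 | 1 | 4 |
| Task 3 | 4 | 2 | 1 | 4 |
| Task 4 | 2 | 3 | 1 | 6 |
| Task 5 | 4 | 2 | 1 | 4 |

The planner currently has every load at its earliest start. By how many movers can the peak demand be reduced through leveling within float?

7

Early-start peak: d1:14  d2:14  d3:7  d4:7  d5:0  d6:0  d7:0 ⇒ 14.
Leveled (Task 1@1, Task 2@1, Task 3@3, Task 4@5, Task 5@3): d1:7  d2:7  d3:7  d4:7  d5:7  d6:7  d7:0 ⇒ 7.
Reduction 14 − 7 = 7.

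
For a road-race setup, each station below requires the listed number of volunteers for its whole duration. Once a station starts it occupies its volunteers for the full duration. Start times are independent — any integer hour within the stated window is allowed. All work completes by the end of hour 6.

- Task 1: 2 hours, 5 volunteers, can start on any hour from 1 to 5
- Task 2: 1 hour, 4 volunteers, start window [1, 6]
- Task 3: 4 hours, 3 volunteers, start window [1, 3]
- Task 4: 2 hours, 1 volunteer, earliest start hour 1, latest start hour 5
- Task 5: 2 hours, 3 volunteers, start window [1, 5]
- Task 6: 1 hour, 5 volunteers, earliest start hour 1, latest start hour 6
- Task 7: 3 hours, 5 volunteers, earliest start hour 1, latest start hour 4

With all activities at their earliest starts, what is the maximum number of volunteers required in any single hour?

26

Early-start schedule: Task 1@1, Task 2@1, Task 3@1, Task 4@1, Task 5@1, Task 6@1, Task 7@1.
Load per hour: hour 1: 26, hour 2: 17, hour 3: 8, hour 4: 3, hour 5: 0, hour 6: 0.
Peak is 26.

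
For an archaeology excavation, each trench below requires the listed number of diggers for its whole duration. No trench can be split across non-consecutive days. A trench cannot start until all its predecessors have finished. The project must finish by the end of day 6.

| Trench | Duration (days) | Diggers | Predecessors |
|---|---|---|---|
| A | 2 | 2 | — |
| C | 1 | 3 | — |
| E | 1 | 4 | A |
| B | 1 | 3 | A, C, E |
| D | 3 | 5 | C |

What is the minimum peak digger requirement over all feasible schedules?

7

Early-start (A@1, C@1, E@3, B@4, D@2) gives peak 9: d1:5  d2:7  d3:9  d4:8  d5:0  d6:0.
Shift E→5, B→6.
Schedule A@1, C@1, E@5, B@6, D@2: d1:5  d2:7  d3:5  d4:5  d5:4  d6:3 — peak 7.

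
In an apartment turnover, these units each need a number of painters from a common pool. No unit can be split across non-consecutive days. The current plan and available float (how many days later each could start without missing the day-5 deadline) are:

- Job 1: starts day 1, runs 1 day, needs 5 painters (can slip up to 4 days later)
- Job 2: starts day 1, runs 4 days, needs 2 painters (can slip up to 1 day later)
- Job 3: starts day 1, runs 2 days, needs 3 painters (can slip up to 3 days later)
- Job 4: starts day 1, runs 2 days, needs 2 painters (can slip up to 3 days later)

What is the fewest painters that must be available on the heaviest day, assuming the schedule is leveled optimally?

5

Early-start (Job 1@1, Job 2@1, Job 3@1, Job 4@1) gives peak 12: d1:12  d2:7  d3:2  d4:2  d5:0.
Shift Job 2→2, Job 3→2, Job 4→4.
Schedule Job 1@1, Job 2@2, Job 3@2, Job 4@4: d1:5  d2:5  d3:5  d4:4  d5:4 — peak 5.
Total painter-days = 23 over 5 days ⇒ peak ≥ ⌈23/5⌉ = 5, so 5 is optimal.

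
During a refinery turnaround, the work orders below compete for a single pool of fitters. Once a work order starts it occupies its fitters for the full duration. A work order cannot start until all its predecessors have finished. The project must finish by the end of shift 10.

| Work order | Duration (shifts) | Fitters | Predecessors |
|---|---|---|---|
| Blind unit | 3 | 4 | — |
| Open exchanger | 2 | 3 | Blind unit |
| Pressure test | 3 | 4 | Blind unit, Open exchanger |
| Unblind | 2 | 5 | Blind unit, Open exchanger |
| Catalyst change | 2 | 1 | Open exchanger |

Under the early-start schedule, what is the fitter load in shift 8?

4

At early start, shift 8 has: Pressure test.
Demand: 4 = 4.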